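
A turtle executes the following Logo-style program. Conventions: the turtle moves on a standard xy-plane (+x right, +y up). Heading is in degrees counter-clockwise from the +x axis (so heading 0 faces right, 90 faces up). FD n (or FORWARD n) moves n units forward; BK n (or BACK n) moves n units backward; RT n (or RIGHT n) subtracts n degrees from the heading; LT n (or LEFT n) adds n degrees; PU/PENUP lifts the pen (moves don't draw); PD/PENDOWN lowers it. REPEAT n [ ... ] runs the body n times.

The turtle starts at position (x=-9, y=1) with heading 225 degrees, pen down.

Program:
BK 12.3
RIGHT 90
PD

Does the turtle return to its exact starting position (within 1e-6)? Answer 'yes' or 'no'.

Executing turtle program step by step:
Start: pos=(-9,1), heading=225, pen down
BK 12.3: (-9,1) -> (-0.303,9.697) [heading=225, draw]
RT 90: heading 225 -> 135
PD: pen down
Final: pos=(-0.303,9.697), heading=135, 1 segment(s) drawn

Start position: (-9, 1)
Final position: (-0.303, 9.697)
Distance = 12.3; >= 1e-6 -> NOT closed

Answer: no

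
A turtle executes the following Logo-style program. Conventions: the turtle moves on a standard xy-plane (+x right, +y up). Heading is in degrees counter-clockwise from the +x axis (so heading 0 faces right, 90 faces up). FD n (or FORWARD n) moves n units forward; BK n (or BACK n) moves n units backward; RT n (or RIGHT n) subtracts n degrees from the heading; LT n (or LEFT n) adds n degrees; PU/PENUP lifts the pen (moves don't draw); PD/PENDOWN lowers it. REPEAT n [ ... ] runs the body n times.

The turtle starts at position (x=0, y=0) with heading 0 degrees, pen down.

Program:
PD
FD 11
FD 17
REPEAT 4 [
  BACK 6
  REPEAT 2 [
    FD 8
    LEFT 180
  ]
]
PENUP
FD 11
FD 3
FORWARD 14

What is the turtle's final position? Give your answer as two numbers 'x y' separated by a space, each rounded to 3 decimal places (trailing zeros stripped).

Answer: 32 0

Derivation:
Executing turtle program step by step:
Start: pos=(0,0), heading=0, pen down
PD: pen down
FD 11: (0,0) -> (11,0) [heading=0, draw]
FD 17: (11,0) -> (28,0) [heading=0, draw]
REPEAT 4 [
  -- iteration 1/4 --
  BK 6: (28,0) -> (22,0) [heading=0, draw]
  REPEAT 2 [
    -- iteration 1/2 --
    FD 8: (22,0) -> (30,0) [heading=0, draw]
    LT 180: heading 0 -> 180
    -- iteration 2/2 --
    FD 8: (30,0) -> (22,0) [heading=180, draw]
    LT 180: heading 180 -> 0
  ]
  -- iteration 2/4 --
  BK 6: (22,0) -> (16,0) [heading=0, draw]
  REPEAT 2 [
    -- iteration 1/2 --
    FD 8: (16,0) -> (24,0) [heading=0, draw]
    LT 180: heading 0 -> 180
    -- iteration 2/2 --
    FD 8: (24,0) -> (16,0) [heading=180, draw]
    LT 180: heading 180 -> 0
  ]
  -- iteration 3/4 --
  BK 6: (16,0) -> (10,0) [heading=0, draw]
  REPEAT 2 [
    -- iteration 1/2 --
    FD 8: (10,0) -> (18,0) [heading=0, draw]
    LT 180: heading 0 -> 180
    -- iteration 2/2 --
    FD 8: (18,0) -> (10,0) [heading=180, draw]
    LT 180: heading 180 -> 0
  ]
  -- iteration 4/4 --
  BK 6: (10,0) -> (4,0) [heading=0, draw]
  REPEAT 2 [
    -- iteration 1/2 --
    FD 8: (4,0) -> (12,0) [heading=0, draw]
    LT 180: heading 0 -> 180
    -- iteration 2/2 --
    FD 8: (12,0) -> (4,0) [heading=180, draw]
    LT 180: heading 180 -> 0
  ]
]
PU: pen up
FD 11: (4,0) -> (15,0) [heading=0, move]
FD 3: (15,0) -> (18,0) [heading=0, move]
FD 14: (18,0) -> (32,0) [heading=0, move]
Final: pos=(32,0), heading=0, 14 segment(s) drawn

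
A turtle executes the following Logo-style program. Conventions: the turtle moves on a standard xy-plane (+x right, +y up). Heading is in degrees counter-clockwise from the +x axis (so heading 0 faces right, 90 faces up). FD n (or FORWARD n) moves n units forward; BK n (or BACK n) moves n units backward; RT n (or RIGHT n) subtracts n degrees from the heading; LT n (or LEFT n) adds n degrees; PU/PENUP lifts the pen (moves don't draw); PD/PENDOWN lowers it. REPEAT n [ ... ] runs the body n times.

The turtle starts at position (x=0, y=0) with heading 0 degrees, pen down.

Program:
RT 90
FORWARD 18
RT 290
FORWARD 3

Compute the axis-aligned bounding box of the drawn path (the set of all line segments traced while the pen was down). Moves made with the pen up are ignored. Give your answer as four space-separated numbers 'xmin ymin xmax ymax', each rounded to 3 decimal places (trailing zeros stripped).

Answer: 0 -19.026 2.819 0

Derivation:
Executing turtle program step by step:
Start: pos=(0,0), heading=0, pen down
RT 90: heading 0 -> 270
FD 18: (0,0) -> (0,-18) [heading=270, draw]
RT 290: heading 270 -> 340
FD 3: (0,-18) -> (2.819,-19.026) [heading=340, draw]
Final: pos=(2.819,-19.026), heading=340, 2 segment(s) drawn

Segment endpoints: x in {0, 0, 2.819}, y in {-19.026, -18, 0}
xmin=0, ymin=-19.026, xmax=2.819, ymax=0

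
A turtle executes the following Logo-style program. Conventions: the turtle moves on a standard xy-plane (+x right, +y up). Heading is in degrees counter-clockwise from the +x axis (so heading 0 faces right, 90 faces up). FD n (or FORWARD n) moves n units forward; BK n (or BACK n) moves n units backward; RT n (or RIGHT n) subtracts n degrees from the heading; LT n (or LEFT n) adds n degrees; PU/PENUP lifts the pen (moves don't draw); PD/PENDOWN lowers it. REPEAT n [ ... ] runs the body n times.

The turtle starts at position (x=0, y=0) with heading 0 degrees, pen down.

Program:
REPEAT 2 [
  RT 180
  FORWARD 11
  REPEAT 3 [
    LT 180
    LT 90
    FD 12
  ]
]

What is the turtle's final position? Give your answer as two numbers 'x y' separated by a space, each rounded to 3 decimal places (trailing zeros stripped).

Executing turtle program step by step:
Start: pos=(0,0), heading=0, pen down
REPEAT 2 [
  -- iteration 1/2 --
  RT 180: heading 0 -> 180
  FD 11: (0,0) -> (-11,0) [heading=180, draw]
  REPEAT 3 [
    -- iteration 1/3 --
    LT 180: heading 180 -> 0
    LT 90: heading 0 -> 90
    FD 12: (-11,0) -> (-11,12) [heading=90, draw]
    -- iteration 2/3 --
    LT 180: heading 90 -> 270
    LT 90: heading 270 -> 0
    FD 12: (-11,12) -> (1,12) [heading=0, draw]
    -- iteration 3/3 --
    LT 180: heading 0 -> 180
    LT 90: heading 180 -> 270
    FD 12: (1,12) -> (1,0) [heading=270, draw]
  ]
  -- iteration 2/2 --
  RT 180: heading 270 -> 90
  FD 11: (1,0) -> (1,11) [heading=90, draw]
  REPEAT 3 [
    -- iteration 1/3 --
    LT 180: heading 90 -> 270
    LT 90: heading 270 -> 0
    FD 12: (1,11) -> (13,11) [heading=0, draw]
    -- iteration 2/3 --
    LT 180: heading 0 -> 180
    LT 90: heading 180 -> 270
    FD 12: (13,11) -> (13,-1) [heading=270, draw]
    -- iteration 3/3 --
    LT 180: heading 270 -> 90
    LT 90: heading 90 -> 180
    FD 12: (13,-1) -> (1,-1) [heading=180, draw]
  ]
]
Final: pos=(1,-1), heading=180, 8 segment(s) drawn

Answer: 1 -1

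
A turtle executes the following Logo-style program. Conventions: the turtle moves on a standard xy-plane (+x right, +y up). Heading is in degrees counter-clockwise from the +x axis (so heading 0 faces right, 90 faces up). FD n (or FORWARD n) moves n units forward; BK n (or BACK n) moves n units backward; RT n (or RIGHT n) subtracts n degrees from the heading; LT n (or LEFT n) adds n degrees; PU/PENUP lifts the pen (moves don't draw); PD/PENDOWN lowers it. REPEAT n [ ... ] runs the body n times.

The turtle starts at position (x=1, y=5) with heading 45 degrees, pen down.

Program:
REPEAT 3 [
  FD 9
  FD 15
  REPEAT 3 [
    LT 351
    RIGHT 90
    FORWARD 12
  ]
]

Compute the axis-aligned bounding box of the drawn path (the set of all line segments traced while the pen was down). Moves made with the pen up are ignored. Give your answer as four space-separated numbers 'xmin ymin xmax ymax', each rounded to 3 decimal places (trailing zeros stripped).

Executing turtle program step by step:
Start: pos=(1,5), heading=45, pen down
REPEAT 3 [
  -- iteration 1/3 --
  FD 9: (1,5) -> (7.364,11.364) [heading=45, draw]
  FD 15: (7.364,11.364) -> (17.971,21.971) [heading=45, draw]
  REPEAT 3 [
    -- iteration 1/3 --
    LT 351: heading 45 -> 36
    RT 90: heading 36 -> 306
    FD 12: (17.971,21.971) -> (25.024,12.262) [heading=306, draw]
    -- iteration 2/3 --
    LT 351: heading 306 -> 297
    RT 90: heading 297 -> 207
    FD 12: (25.024,12.262) -> (14.332,6.814) [heading=207, draw]
    -- iteration 3/3 --
    LT 351: heading 207 -> 198
    RT 90: heading 198 -> 108
    FD 12: (14.332,6.814) -> (10.624,18.227) [heading=108, draw]
  ]
  -- iteration 2/3 --
  FD 9: (10.624,18.227) -> (7.843,26.787) [heading=108, draw]
  FD 15: (7.843,26.787) -> (3.207,41.053) [heading=108, draw]
  REPEAT 3 [
    -- iteration 1/3 --
    LT 351: heading 108 -> 99
    RT 90: heading 99 -> 9
    FD 12: (3.207,41.053) -> (15.06,42.93) [heading=9, draw]
    -- iteration 2/3 --
    LT 351: heading 9 -> 0
    RT 90: heading 0 -> 270
    FD 12: (15.06,42.93) -> (15.06,30.93) [heading=270, draw]
    -- iteration 3/3 --
    LT 351: heading 270 -> 261
    RT 90: heading 261 -> 171
    FD 12: (15.06,30.93) -> (3.207,32.807) [heading=171, draw]
  ]
  -- iteration 3/3 --
  FD 9: (3.207,32.807) -> (-5.682,34.215) [heading=171, draw]
  FD 15: (-5.682,34.215) -> (-20.497,36.561) [heading=171, draw]
  REPEAT 3 [
    -- iteration 1/3 --
    LT 351: heading 171 -> 162
    RT 90: heading 162 -> 72
    FD 12: (-20.497,36.561) -> (-16.789,47.974) [heading=72, draw]
    -- iteration 2/3 --
    LT 351: heading 72 -> 63
    RT 90: heading 63 -> 333
    FD 12: (-16.789,47.974) -> (-6.097,42.526) [heading=333, draw]
    -- iteration 3/3 --
    LT 351: heading 333 -> 324
    RT 90: heading 324 -> 234
    FD 12: (-6.097,42.526) -> (-13.15,32.818) [heading=234, draw]
  ]
]
Final: pos=(-13.15,32.818), heading=234, 15 segment(s) drawn

Segment endpoints: x in {-20.497, -16.789, -13.15, -6.097, -5.682, 1, 3.207, 3.207, 7.364, 7.843, 10.624, 14.332, 15.06, 15.06, 17.971, 25.024}, y in {5, 6.814, 11.364, 12.262, 18.227, 21.971, 26.787, 30.93, 32.807, 32.818, 34.215, 36.561, 41.053, 42.526, 42.93, 47.974}
xmin=-20.497, ymin=5, xmax=25.024, ymax=47.974

Answer: -20.497 5 25.024 47.974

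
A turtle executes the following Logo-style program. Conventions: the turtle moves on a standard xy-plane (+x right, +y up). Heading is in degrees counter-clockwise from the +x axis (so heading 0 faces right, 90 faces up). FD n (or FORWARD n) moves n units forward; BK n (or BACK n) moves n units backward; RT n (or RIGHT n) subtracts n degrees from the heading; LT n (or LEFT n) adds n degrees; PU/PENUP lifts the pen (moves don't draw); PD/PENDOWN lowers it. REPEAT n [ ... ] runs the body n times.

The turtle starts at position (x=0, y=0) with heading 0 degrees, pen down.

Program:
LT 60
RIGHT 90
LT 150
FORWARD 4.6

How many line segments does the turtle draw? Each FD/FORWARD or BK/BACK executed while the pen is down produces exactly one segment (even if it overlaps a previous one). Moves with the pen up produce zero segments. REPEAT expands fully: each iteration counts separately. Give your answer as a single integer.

Answer: 1

Derivation:
Executing turtle program step by step:
Start: pos=(0,0), heading=0, pen down
LT 60: heading 0 -> 60
RT 90: heading 60 -> 330
LT 150: heading 330 -> 120
FD 4.6: (0,0) -> (-2.3,3.984) [heading=120, draw]
Final: pos=(-2.3,3.984), heading=120, 1 segment(s) drawn
Segments drawn: 1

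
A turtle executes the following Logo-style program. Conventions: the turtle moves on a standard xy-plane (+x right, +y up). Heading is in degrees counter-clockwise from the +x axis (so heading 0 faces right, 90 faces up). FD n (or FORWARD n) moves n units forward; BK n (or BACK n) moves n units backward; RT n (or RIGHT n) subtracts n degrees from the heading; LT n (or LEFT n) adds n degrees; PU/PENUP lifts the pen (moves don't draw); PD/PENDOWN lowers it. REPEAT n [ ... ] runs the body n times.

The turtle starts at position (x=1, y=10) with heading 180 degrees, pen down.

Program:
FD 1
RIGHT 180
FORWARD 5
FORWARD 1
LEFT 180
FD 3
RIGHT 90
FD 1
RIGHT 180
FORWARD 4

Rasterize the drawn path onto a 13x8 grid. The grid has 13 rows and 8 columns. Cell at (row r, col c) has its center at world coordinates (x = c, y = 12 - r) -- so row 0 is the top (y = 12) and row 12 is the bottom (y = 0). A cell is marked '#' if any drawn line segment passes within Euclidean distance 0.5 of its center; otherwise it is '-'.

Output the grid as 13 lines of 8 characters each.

Segment 0: (1,10) -> (0,10)
Segment 1: (0,10) -> (5,10)
Segment 2: (5,10) -> (6,10)
Segment 3: (6,10) -> (3,10)
Segment 4: (3,10) -> (3,11)
Segment 5: (3,11) -> (3,7)

Answer: --------
---#----
#######-
---#----
---#----
---#----
--------
--------
--------
--------
--------
--------
--------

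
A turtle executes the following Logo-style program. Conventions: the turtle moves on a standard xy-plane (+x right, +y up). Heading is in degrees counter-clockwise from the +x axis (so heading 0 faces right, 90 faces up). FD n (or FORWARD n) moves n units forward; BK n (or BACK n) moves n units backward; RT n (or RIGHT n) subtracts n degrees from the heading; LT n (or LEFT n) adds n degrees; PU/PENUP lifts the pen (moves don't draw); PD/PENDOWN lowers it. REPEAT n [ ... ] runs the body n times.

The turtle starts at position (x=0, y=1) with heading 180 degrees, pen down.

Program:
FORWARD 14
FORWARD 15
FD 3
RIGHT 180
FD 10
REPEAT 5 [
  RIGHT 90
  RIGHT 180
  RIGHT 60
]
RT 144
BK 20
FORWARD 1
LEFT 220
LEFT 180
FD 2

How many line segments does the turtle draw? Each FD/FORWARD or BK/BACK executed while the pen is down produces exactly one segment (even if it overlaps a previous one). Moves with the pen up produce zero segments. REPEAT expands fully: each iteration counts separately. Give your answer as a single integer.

Answer: 7

Derivation:
Executing turtle program step by step:
Start: pos=(0,1), heading=180, pen down
FD 14: (0,1) -> (-14,1) [heading=180, draw]
FD 15: (-14,1) -> (-29,1) [heading=180, draw]
FD 3: (-29,1) -> (-32,1) [heading=180, draw]
RT 180: heading 180 -> 0
FD 10: (-32,1) -> (-22,1) [heading=0, draw]
REPEAT 5 [
  -- iteration 1/5 --
  RT 90: heading 0 -> 270
  RT 180: heading 270 -> 90
  RT 60: heading 90 -> 30
  -- iteration 2/5 --
  RT 90: heading 30 -> 300
  RT 180: heading 300 -> 120
  RT 60: heading 120 -> 60
  -- iteration 3/5 --
  RT 90: heading 60 -> 330
  RT 180: heading 330 -> 150
  RT 60: heading 150 -> 90
  -- iteration 4/5 --
  RT 90: heading 90 -> 0
  RT 180: heading 0 -> 180
  RT 60: heading 180 -> 120
  -- iteration 5/5 --
  RT 90: heading 120 -> 30
  RT 180: heading 30 -> 210
  RT 60: heading 210 -> 150
]
RT 144: heading 150 -> 6
BK 20: (-22,1) -> (-41.89,-1.091) [heading=6, draw]
FD 1: (-41.89,-1.091) -> (-40.896,-0.986) [heading=6, draw]
LT 220: heading 6 -> 226
LT 180: heading 226 -> 46
FD 2: (-40.896,-0.986) -> (-39.507,0.453) [heading=46, draw]
Final: pos=(-39.507,0.453), heading=46, 7 segment(s) drawn
Segments drawn: 7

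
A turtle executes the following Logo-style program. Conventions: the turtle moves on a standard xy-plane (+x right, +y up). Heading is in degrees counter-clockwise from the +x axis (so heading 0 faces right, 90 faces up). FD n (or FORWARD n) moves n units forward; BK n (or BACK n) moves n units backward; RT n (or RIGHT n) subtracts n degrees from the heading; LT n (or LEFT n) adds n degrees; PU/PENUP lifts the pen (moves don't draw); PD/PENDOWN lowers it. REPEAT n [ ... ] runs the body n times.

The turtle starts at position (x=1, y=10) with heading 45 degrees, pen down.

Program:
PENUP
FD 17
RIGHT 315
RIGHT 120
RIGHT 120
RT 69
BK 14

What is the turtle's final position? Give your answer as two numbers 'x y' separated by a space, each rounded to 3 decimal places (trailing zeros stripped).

Executing turtle program step by step:
Start: pos=(1,10), heading=45, pen down
PU: pen up
FD 17: (1,10) -> (13.021,22.021) [heading=45, move]
RT 315: heading 45 -> 90
RT 120: heading 90 -> 330
RT 120: heading 330 -> 210
RT 69: heading 210 -> 141
BK 14: (13.021,22.021) -> (23.901,13.21) [heading=141, move]
Final: pos=(23.901,13.21), heading=141, 0 segment(s) drawn

Answer: 23.901 13.21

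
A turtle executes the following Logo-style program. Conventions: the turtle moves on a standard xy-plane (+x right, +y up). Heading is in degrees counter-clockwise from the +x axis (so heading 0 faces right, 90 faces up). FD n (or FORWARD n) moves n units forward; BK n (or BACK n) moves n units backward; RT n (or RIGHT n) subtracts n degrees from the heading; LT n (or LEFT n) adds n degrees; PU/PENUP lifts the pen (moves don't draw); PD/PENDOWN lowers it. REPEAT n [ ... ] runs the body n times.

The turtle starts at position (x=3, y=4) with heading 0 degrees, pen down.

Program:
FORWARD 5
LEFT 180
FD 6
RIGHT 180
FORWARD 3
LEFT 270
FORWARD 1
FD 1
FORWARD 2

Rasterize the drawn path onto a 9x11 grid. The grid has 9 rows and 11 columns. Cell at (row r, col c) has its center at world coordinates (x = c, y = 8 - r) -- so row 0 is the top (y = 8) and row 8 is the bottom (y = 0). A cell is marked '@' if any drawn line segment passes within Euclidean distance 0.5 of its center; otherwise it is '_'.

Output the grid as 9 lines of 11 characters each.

Segment 0: (3,4) -> (8,4)
Segment 1: (8,4) -> (2,4)
Segment 2: (2,4) -> (5,4)
Segment 3: (5,4) -> (5,3)
Segment 4: (5,3) -> (5,2)
Segment 5: (5,2) -> (5,0)

Answer: ___________
___________
___________
___________
__@@@@@@@__
_____@_____
_____@_____
_____@_____
_____@_____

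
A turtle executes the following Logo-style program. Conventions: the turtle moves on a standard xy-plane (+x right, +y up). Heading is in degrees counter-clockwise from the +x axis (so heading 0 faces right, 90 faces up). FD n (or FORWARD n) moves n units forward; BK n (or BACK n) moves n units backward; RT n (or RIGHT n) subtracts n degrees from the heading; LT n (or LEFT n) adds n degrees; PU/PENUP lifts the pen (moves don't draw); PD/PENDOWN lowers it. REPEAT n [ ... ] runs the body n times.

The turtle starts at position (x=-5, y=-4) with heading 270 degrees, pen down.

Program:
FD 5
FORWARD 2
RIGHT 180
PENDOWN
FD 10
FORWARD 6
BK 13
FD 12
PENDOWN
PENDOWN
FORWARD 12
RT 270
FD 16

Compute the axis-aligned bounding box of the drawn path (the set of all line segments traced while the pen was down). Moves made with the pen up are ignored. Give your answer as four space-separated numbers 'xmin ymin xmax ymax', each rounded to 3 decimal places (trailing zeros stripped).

Answer: -21 -11 -5 16

Derivation:
Executing turtle program step by step:
Start: pos=(-5,-4), heading=270, pen down
FD 5: (-5,-4) -> (-5,-9) [heading=270, draw]
FD 2: (-5,-9) -> (-5,-11) [heading=270, draw]
RT 180: heading 270 -> 90
PD: pen down
FD 10: (-5,-11) -> (-5,-1) [heading=90, draw]
FD 6: (-5,-1) -> (-5,5) [heading=90, draw]
BK 13: (-5,5) -> (-5,-8) [heading=90, draw]
FD 12: (-5,-8) -> (-5,4) [heading=90, draw]
PD: pen down
PD: pen down
FD 12: (-5,4) -> (-5,16) [heading=90, draw]
RT 270: heading 90 -> 180
FD 16: (-5,16) -> (-21,16) [heading=180, draw]
Final: pos=(-21,16), heading=180, 8 segment(s) drawn

Segment endpoints: x in {-21, -5, -5, -5}, y in {-11, -9, -8, -4, -1, 4, 5, 16, 16}
xmin=-21, ymin=-11, xmax=-5, ymax=16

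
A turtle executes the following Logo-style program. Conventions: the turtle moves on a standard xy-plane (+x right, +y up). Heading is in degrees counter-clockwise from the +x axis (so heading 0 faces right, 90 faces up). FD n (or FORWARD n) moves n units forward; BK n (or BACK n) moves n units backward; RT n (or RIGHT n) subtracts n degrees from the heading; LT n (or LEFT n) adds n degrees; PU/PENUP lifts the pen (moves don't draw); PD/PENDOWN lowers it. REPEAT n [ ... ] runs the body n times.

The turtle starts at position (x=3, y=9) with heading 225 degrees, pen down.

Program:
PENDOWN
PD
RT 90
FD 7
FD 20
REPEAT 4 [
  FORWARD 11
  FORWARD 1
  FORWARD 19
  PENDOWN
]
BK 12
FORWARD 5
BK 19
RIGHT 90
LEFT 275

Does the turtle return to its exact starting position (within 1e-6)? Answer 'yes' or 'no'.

Executing turtle program step by step:
Start: pos=(3,9), heading=225, pen down
PD: pen down
PD: pen down
RT 90: heading 225 -> 135
FD 7: (3,9) -> (-1.95,13.95) [heading=135, draw]
FD 20: (-1.95,13.95) -> (-16.092,28.092) [heading=135, draw]
REPEAT 4 [
  -- iteration 1/4 --
  FD 11: (-16.092,28.092) -> (-23.87,35.87) [heading=135, draw]
  FD 1: (-23.87,35.87) -> (-24.577,36.577) [heading=135, draw]
  FD 19: (-24.577,36.577) -> (-38.012,50.012) [heading=135, draw]
  PD: pen down
  -- iteration 2/4 --
  FD 11: (-38.012,50.012) -> (-45.79,57.79) [heading=135, draw]
  FD 1: (-45.79,57.79) -> (-46.497,58.497) [heading=135, draw]
  FD 19: (-46.497,58.497) -> (-59.933,71.933) [heading=135, draw]
  PD: pen down
  -- iteration 3/4 --
  FD 11: (-59.933,71.933) -> (-67.711,79.711) [heading=135, draw]
  FD 1: (-67.711,79.711) -> (-68.418,80.418) [heading=135, draw]
  FD 19: (-68.418,80.418) -> (-81.853,93.853) [heading=135, draw]
  PD: pen down
  -- iteration 4/4 --
  FD 11: (-81.853,93.853) -> (-89.631,101.631) [heading=135, draw]
  FD 1: (-89.631,101.631) -> (-90.338,102.338) [heading=135, draw]
  FD 19: (-90.338,102.338) -> (-103.773,115.773) [heading=135, draw]
  PD: pen down
]
BK 12: (-103.773,115.773) -> (-95.288,107.288) [heading=135, draw]
FD 5: (-95.288,107.288) -> (-98.823,110.823) [heading=135, draw]
BK 19: (-98.823,110.823) -> (-85.388,97.388) [heading=135, draw]
RT 90: heading 135 -> 45
LT 275: heading 45 -> 320
Final: pos=(-85.388,97.388), heading=320, 17 segment(s) drawn

Start position: (3, 9)
Final position: (-85.388, 97.388)
Distance = 125; >= 1e-6 -> NOT closed

Answer: no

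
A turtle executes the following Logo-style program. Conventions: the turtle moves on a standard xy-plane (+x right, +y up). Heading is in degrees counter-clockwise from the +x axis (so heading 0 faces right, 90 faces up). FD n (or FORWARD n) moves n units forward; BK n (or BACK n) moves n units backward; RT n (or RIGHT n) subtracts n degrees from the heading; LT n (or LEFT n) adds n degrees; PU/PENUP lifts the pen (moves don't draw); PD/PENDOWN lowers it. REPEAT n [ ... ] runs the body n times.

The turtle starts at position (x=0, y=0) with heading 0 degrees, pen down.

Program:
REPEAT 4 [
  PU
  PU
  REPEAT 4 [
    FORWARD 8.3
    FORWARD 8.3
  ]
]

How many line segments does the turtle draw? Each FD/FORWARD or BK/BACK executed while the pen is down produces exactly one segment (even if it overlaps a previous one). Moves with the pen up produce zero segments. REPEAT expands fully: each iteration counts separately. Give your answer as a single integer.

Answer: 0

Derivation:
Executing turtle program step by step:
Start: pos=(0,0), heading=0, pen down
REPEAT 4 [
  -- iteration 1/4 --
  PU: pen up
  PU: pen up
  REPEAT 4 [
    -- iteration 1/4 --
    FD 8.3: (0,0) -> (8.3,0) [heading=0, move]
    FD 8.3: (8.3,0) -> (16.6,0) [heading=0, move]
    -- iteration 2/4 --
    FD 8.3: (16.6,0) -> (24.9,0) [heading=0, move]
    FD 8.3: (24.9,0) -> (33.2,0) [heading=0, move]
    -- iteration 3/4 --
    FD 8.3: (33.2,0) -> (41.5,0) [heading=0, move]
    FD 8.3: (41.5,0) -> (49.8,0) [heading=0, move]
    -- iteration 4/4 --
    FD 8.3: (49.8,0) -> (58.1,0) [heading=0, move]
    FD 8.3: (58.1,0) -> (66.4,0) [heading=0, move]
  ]
  -- iteration 2/4 --
  PU: pen up
  PU: pen up
  REPEAT 4 [
    -- iteration 1/4 --
    FD 8.3: (66.4,0) -> (74.7,0) [heading=0, move]
    FD 8.3: (74.7,0) -> (83,0) [heading=0, move]
    -- iteration 2/4 --
    FD 8.3: (83,0) -> (91.3,0) [heading=0, move]
    FD 8.3: (91.3,0) -> (99.6,0) [heading=0, move]
    -- iteration 3/4 --
    FD 8.3: (99.6,0) -> (107.9,0) [heading=0, move]
    FD 8.3: (107.9,0) -> (116.2,0) [heading=0, move]
    -- iteration 4/4 --
    FD 8.3: (116.2,0) -> (124.5,0) [heading=0, move]
    FD 8.3: (124.5,0) -> (132.8,0) [heading=0, move]
  ]
  -- iteration 3/4 --
  PU: pen up
  PU: pen up
  REPEAT 4 [
    -- iteration 1/4 --
    FD 8.3: (132.8,0) -> (141.1,0) [heading=0, move]
    FD 8.3: (141.1,0) -> (149.4,0) [heading=0, move]
    -- iteration 2/4 --
    FD 8.3: (149.4,0) -> (157.7,0) [heading=0, move]
    FD 8.3: (157.7,0) -> (166,0) [heading=0, move]
    -- iteration 3/4 --
    FD 8.3: (166,0) -> (174.3,0) [heading=0, move]
    FD 8.3: (174.3,0) -> (182.6,0) [heading=0, move]
    -- iteration 4/4 --
    FD 8.3: (182.6,0) -> (190.9,0) [heading=0, move]
    FD 8.3: (190.9,0) -> (199.2,0) [heading=0, move]
  ]
  -- iteration 4/4 --
  PU: pen up
  PU: pen up
  REPEAT 4 [
    -- iteration 1/4 --
    FD 8.3: (199.2,0) -> (207.5,0) [heading=0, move]
    FD 8.3: (207.5,0) -> (215.8,0) [heading=0, move]
    -- iteration 2/4 --
    FD 8.3: (215.8,0) -> (224.1,0) [heading=0, move]
    FD 8.3: (224.1,0) -> (232.4,0) [heading=0, move]
    -- iteration 3/4 --
    FD 8.3: (232.4,0) -> (240.7,0) [heading=0, move]
    FD 8.3: (240.7,0) -> (249,0) [heading=0, move]
    -- iteration 4/4 --
    FD 8.3: (249,0) -> (257.3,0) [heading=0, move]
    FD 8.3: (257.3,0) -> (265.6,0) [heading=0, move]
  ]
]
Final: pos=(265.6,0), heading=0, 0 segment(s) drawn
Segments drawn: 0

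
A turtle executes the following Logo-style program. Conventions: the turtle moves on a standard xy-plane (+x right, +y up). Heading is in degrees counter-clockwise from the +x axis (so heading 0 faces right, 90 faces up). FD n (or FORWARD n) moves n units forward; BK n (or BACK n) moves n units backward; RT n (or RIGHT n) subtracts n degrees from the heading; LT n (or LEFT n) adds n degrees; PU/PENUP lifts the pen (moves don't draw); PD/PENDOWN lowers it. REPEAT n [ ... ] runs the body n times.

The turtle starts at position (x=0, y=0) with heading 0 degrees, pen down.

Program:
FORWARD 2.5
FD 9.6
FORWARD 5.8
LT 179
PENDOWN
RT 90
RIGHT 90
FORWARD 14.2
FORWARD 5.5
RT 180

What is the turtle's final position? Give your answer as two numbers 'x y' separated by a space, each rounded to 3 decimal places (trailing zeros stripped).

Executing turtle program step by step:
Start: pos=(0,0), heading=0, pen down
FD 2.5: (0,0) -> (2.5,0) [heading=0, draw]
FD 9.6: (2.5,0) -> (12.1,0) [heading=0, draw]
FD 5.8: (12.1,0) -> (17.9,0) [heading=0, draw]
LT 179: heading 0 -> 179
PD: pen down
RT 90: heading 179 -> 89
RT 90: heading 89 -> 359
FD 14.2: (17.9,0) -> (32.098,-0.248) [heading=359, draw]
FD 5.5: (32.098,-0.248) -> (37.597,-0.344) [heading=359, draw]
RT 180: heading 359 -> 179
Final: pos=(37.597,-0.344), heading=179, 5 segment(s) drawn

Answer: 37.597 -0.344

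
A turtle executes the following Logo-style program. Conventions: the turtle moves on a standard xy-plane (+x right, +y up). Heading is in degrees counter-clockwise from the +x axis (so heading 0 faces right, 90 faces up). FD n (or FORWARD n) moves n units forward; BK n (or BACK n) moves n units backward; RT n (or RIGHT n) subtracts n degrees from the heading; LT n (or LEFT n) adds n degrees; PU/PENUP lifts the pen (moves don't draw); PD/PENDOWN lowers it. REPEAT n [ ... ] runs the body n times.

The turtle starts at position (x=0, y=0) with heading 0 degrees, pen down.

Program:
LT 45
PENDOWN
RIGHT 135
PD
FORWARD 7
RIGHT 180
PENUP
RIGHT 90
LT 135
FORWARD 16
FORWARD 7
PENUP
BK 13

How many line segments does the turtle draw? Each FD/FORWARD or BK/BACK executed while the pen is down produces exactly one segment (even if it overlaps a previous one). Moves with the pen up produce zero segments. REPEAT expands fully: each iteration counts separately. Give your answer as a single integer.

Executing turtle program step by step:
Start: pos=(0,0), heading=0, pen down
LT 45: heading 0 -> 45
PD: pen down
RT 135: heading 45 -> 270
PD: pen down
FD 7: (0,0) -> (0,-7) [heading=270, draw]
RT 180: heading 270 -> 90
PU: pen up
RT 90: heading 90 -> 0
LT 135: heading 0 -> 135
FD 16: (0,-7) -> (-11.314,4.314) [heading=135, move]
FD 7: (-11.314,4.314) -> (-16.263,9.263) [heading=135, move]
PU: pen up
BK 13: (-16.263,9.263) -> (-7.071,0.071) [heading=135, move]
Final: pos=(-7.071,0.071), heading=135, 1 segment(s) drawn
Segments drawn: 1

Answer: 1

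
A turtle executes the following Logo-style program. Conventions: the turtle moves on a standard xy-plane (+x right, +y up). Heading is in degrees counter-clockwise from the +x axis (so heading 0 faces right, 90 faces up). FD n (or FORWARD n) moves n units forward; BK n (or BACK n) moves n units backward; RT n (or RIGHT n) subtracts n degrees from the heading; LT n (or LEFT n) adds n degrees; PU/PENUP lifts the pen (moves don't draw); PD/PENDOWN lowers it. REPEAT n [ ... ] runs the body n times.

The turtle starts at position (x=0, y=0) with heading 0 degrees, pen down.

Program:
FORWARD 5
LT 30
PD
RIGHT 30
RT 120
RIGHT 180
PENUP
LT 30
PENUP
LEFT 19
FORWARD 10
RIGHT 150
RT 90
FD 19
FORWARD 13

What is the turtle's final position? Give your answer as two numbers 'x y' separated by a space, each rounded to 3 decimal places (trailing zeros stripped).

Answer: -19.25 -14.696

Derivation:
Executing turtle program step by step:
Start: pos=(0,0), heading=0, pen down
FD 5: (0,0) -> (5,0) [heading=0, draw]
LT 30: heading 0 -> 30
PD: pen down
RT 30: heading 30 -> 0
RT 120: heading 0 -> 240
RT 180: heading 240 -> 60
PU: pen up
LT 30: heading 60 -> 90
PU: pen up
LT 19: heading 90 -> 109
FD 10: (5,0) -> (1.744,9.455) [heading=109, move]
RT 150: heading 109 -> 319
RT 90: heading 319 -> 229
FD 19: (1.744,9.455) -> (-10.721,-4.884) [heading=229, move]
FD 13: (-10.721,-4.884) -> (-19.25,-14.696) [heading=229, move]
Final: pos=(-19.25,-14.696), heading=229, 1 segment(s) drawn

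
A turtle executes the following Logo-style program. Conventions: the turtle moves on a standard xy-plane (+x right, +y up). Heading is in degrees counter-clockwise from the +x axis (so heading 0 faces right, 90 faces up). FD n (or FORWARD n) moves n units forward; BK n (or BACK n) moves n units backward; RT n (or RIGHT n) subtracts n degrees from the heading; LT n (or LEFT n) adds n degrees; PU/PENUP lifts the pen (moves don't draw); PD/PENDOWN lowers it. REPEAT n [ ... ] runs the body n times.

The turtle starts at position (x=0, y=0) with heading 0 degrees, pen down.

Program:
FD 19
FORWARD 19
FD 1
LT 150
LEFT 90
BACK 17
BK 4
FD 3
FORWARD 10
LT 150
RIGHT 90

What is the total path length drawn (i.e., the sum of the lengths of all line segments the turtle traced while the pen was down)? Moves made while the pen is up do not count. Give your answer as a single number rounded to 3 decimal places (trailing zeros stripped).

Answer: 73

Derivation:
Executing turtle program step by step:
Start: pos=(0,0), heading=0, pen down
FD 19: (0,0) -> (19,0) [heading=0, draw]
FD 19: (19,0) -> (38,0) [heading=0, draw]
FD 1: (38,0) -> (39,0) [heading=0, draw]
LT 150: heading 0 -> 150
LT 90: heading 150 -> 240
BK 17: (39,0) -> (47.5,14.722) [heading=240, draw]
BK 4: (47.5,14.722) -> (49.5,18.187) [heading=240, draw]
FD 3: (49.5,18.187) -> (48,15.588) [heading=240, draw]
FD 10: (48,15.588) -> (43,6.928) [heading=240, draw]
LT 150: heading 240 -> 30
RT 90: heading 30 -> 300
Final: pos=(43,6.928), heading=300, 7 segment(s) drawn

Segment lengths:
  seg 1: (0,0) -> (19,0), length = 19
  seg 2: (19,0) -> (38,0), length = 19
  seg 3: (38,0) -> (39,0), length = 1
  seg 4: (39,0) -> (47.5,14.722), length = 17
  seg 5: (47.5,14.722) -> (49.5,18.187), length = 4
  seg 6: (49.5,18.187) -> (48,15.588), length = 3
  seg 7: (48,15.588) -> (43,6.928), length = 10
Total = 73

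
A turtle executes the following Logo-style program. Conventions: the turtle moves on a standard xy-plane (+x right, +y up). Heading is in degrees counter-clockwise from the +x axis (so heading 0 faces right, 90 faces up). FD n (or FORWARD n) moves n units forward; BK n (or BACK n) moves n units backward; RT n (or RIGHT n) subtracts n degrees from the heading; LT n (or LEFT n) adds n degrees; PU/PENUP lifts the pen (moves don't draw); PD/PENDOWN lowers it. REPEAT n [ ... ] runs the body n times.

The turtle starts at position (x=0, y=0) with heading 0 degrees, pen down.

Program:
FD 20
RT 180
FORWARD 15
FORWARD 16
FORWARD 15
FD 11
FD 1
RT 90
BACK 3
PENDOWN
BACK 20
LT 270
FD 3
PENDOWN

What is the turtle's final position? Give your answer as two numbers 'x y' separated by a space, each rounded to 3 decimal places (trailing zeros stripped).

Answer: -35 -23

Derivation:
Executing turtle program step by step:
Start: pos=(0,0), heading=0, pen down
FD 20: (0,0) -> (20,0) [heading=0, draw]
RT 180: heading 0 -> 180
FD 15: (20,0) -> (5,0) [heading=180, draw]
FD 16: (5,0) -> (-11,0) [heading=180, draw]
FD 15: (-11,0) -> (-26,0) [heading=180, draw]
FD 11: (-26,0) -> (-37,0) [heading=180, draw]
FD 1: (-37,0) -> (-38,0) [heading=180, draw]
RT 90: heading 180 -> 90
BK 3: (-38,0) -> (-38,-3) [heading=90, draw]
PD: pen down
BK 20: (-38,-3) -> (-38,-23) [heading=90, draw]
LT 270: heading 90 -> 0
FD 3: (-38,-23) -> (-35,-23) [heading=0, draw]
PD: pen down
Final: pos=(-35,-23), heading=0, 9 segment(s) drawn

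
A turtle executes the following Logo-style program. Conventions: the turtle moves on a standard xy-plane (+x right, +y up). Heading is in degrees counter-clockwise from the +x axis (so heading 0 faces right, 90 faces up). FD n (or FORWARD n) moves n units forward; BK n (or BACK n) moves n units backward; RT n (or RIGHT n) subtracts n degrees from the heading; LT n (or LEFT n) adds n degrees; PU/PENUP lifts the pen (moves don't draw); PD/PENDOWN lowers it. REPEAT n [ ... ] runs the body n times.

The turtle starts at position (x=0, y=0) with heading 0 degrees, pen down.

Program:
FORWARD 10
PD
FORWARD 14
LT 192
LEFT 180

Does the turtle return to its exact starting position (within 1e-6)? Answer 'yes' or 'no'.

Executing turtle program step by step:
Start: pos=(0,0), heading=0, pen down
FD 10: (0,0) -> (10,0) [heading=0, draw]
PD: pen down
FD 14: (10,0) -> (24,0) [heading=0, draw]
LT 192: heading 0 -> 192
LT 180: heading 192 -> 12
Final: pos=(24,0), heading=12, 2 segment(s) drawn

Start position: (0, 0)
Final position: (24, 0)
Distance = 24; >= 1e-6 -> NOT closed

Answer: no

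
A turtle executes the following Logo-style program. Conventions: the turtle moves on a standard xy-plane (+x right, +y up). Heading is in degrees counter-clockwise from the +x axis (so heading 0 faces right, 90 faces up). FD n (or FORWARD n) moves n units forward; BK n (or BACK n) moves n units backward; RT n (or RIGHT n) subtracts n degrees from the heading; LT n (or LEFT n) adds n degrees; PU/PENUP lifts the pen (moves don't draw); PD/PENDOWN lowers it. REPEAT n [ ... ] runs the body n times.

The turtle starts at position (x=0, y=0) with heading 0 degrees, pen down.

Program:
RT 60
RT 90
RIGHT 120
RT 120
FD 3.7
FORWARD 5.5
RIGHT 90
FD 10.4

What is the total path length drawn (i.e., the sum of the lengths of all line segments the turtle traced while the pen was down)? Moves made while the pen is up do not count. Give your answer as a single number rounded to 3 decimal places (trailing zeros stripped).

Executing turtle program step by step:
Start: pos=(0,0), heading=0, pen down
RT 60: heading 0 -> 300
RT 90: heading 300 -> 210
RT 120: heading 210 -> 90
RT 120: heading 90 -> 330
FD 3.7: (0,0) -> (3.204,-1.85) [heading=330, draw]
FD 5.5: (3.204,-1.85) -> (7.967,-4.6) [heading=330, draw]
RT 90: heading 330 -> 240
FD 10.4: (7.967,-4.6) -> (2.767,-13.607) [heading=240, draw]
Final: pos=(2.767,-13.607), heading=240, 3 segment(s) drawn

Segment lengths:
  seg 1: (0,0) -> (3.204,-1.85), length = 3.7
  seg 2: (3.204,-1.85) -> (7.967,-4.6), length = 5.5
  seg 3: (7.967,-4.6) -> (2.767,-13.607), length = 10.4
Total = 19.6

Answer: 19.6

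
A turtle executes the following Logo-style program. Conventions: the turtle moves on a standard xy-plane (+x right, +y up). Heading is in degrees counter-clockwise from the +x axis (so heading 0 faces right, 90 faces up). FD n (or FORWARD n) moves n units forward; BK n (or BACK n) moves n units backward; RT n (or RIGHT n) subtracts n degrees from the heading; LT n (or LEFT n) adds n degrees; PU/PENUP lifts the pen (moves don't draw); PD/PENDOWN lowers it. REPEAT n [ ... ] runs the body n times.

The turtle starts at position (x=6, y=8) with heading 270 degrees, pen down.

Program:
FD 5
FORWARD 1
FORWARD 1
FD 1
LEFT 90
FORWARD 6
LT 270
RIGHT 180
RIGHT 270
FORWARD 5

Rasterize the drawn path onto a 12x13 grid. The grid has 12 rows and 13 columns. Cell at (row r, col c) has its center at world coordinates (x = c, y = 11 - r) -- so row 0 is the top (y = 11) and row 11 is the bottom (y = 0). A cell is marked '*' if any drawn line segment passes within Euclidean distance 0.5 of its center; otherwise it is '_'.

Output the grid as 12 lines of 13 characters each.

Segment 0: (6,8) -> (6,3)
Segment 1: (6,3) -> (6,2)
Segment 2: (6,2) -> (6,1)
Segment 3: (6,1) -> (6,0)
Segment 4: (6,0) -> (12,-0)
Segment 5: (12,-0) -> (7,-0)

Answer: _____________
_____________
_____________
______*______
______*______
______*______
______*______
______*______
______*______
______*______
______*______
______*******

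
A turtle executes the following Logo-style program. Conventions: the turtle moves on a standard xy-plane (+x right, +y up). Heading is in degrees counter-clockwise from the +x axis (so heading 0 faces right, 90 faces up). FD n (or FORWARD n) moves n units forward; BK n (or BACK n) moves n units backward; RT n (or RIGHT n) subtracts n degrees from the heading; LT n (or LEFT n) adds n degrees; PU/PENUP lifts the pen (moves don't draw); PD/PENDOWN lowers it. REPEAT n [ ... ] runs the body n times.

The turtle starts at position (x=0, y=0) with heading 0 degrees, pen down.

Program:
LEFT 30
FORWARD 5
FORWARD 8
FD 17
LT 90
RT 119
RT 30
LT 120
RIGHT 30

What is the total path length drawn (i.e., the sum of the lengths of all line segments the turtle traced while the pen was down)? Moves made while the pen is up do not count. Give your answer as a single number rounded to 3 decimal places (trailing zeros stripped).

Answer: 30

Derivation:
Executing turtle program step by step:
Start: pos=(0,0), heading=0, pen down
LT 30: heading 0 -> 30
FD 5: (0,0) -> (4.33,2.5) [heading=30, draw]
FD 8: (4.33,2.5) -> (11.258,6.5) [heading=30, draw]
FD 17: (11.258,6.5) -> (25.981,15) [heading=30, draw]
LT 90: heading 30 -> 120
RT 119: heading 120 -> 1
RT 30: heading 1 -> 331
LT 120: heading 331 -> 91
RT 30: heading 91 -> 61
Final: pos=(25.981,15), heading=61, 3 segment(s) drawn

Segment lengths:
  seg 1: (0,0) -> (4.33,2.5), length = 5
  seg 2: (4.33,2.5) -> (11.258,6.5), length = 8
  seg 3: (11.258,6.5) -> (25.981,15), length = 17
Total = 30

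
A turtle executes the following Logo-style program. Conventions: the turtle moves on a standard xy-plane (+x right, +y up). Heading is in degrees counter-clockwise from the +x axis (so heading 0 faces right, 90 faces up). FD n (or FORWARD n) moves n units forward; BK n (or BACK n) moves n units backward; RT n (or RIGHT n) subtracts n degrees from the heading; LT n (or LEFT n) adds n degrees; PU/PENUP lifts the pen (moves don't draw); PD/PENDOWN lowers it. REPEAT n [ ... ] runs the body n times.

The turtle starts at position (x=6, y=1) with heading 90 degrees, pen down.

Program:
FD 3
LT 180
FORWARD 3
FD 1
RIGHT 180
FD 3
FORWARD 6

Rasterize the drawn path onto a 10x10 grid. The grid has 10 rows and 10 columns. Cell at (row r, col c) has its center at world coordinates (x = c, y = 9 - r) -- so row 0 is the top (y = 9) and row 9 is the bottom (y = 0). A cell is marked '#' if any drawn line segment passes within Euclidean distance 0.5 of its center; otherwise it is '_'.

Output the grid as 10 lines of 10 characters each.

Segment 0: (6,1) -> (6,4)
Segment 1: (6,4) -> (6,1)
Segment 2: (6,1) -> (6,0)
Segment 3: (6,0) -> (6,3)
Segment 4: (6,3) -> (6,9)

Answer: ______#___
______#___
______#___
______#___
______#___
______#___
______#___
______#___
______#___
______#___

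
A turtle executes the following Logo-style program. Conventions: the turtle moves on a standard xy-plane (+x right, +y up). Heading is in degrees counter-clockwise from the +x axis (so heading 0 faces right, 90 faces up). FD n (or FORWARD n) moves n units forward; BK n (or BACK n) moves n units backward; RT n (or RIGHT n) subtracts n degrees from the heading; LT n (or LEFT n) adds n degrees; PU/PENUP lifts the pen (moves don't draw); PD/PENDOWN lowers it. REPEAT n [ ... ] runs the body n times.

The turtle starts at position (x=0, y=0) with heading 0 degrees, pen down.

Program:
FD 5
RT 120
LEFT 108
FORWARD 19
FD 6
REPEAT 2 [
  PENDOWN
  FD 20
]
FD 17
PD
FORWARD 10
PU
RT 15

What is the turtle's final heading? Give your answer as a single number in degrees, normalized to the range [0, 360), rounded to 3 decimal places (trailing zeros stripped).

Executing turtle program step by step:
Start: pos=(0,0), heading=0, pen down
FD 5: (0,0) -> (5,0) [heading=0, draw]
RT 120: heading 0 -> 240
LT 108: heading 240 -> 348
FD 19: (5,0) -> (23.585,-3.95) [heading=348, draw]
FD 6: (23.585,-3.95) -> (29.454,-5.198) [heading=348, draw]
REPEAT 2 [
  -- iteration 1/2 --
  PD: pen down
  FD 20: (29.454,-5.198) -> (49.017,-9.356) [heading=348, draw]
  -- iteration 2/2 --
  PD: pen down
  FD 20: (49.017,-9.356) -> (68.58,-13.514) [heading=348, draw]
]
FD 17: (68.58,-13.514) -> (85.208,-17.049) [heading=348, draw]
PD: pen down
FD 10: (85.208,-17.049) -> (94.99,-19.128) [heading=348, draw]
PU: pen up
RT 15: heading 348 -> 333
Final: pos=(94.99,-19.128), heading=333, 7 segment(s) drawn

Answer: 333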